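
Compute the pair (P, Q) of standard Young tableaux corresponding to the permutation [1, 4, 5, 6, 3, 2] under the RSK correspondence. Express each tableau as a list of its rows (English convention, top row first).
P = [[1, 2, 5, 6], [3], [4]], Q = [[1, 2, 3, 4], [5], [6]]

Insert each entry of the permutation into P by Schensted row insertion, recording in Q the position of each new cell.

Insert 1: appended to row 1. P = [[1]].
Insert 4: appended to row 1. P = [[1, 4]].
Insert 5: appended to row 1. P = [[1, 4, 5]].
Insert 6: appended to row 1. P = [[1, 4, 5, 6]].
Insert 3: 3 bumps 4 from row 1; 4 starts row 2. P = [[1, 3, 5, 6], [4]].
Insert 2: 2 bumps 3 from row 1; 3 bumps 4 from row 2; 4 starts row 3. P = [[1, 2, 5, 6], [3], [4]].

So P = [[1, 2, 5, 6], [3], [4]], Q = [[1, 2, 3, 4], [5], [6]].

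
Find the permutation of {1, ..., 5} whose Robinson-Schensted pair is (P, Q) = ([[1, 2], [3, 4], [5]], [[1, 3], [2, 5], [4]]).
Reverse the RSK construction: for i from n down to 1, find the cell of Q containing i, remove the entry at that cell from P, and reverse-bump it up through P; the value ejected from row 1 is w(i).

Step i=5: Q has 5 at row 2, column 2; remove 4 from row 2 of P and reverse-bump: 4 enters row 1 and ejects 2. So w(5) = 2. P is now [[1, 4], [3], [5]].
Step i=4: Q has 4 at row 3, column 1; remove 5 from row 3 of P and reverse-bump: 5 enters row 2 and ejects 3; 3 enters row 1 and ejects 1. So w(4) = 1. P is now [[3, 4], [5]].
Step i=3: Q has 3 at row 1, column 2; remove that cell from P, ejecting 4. So w(3) = 4. P is now [[3], [5]].
Step i=2: Q has 2 at row 2, column 1; remove 5 from row 2 of P and reverse-bump: 5 enters row 1 and ejects 3. So w(2) = 3. P is now [[5]].
Step i=1: Q has 1 at row 1, column 1; remove that cell from P, ejecting 5. So w(1) = 5. P is now [].

So w = 5 3 4 1 2.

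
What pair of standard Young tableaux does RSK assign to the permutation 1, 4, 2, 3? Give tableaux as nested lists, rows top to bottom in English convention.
Insert each entry of the permutation into P by Schensted row insertion, recording in Q the position of each new cell.

Insert 1: appended to row 1. P = [[1]], Q = [[1]].
Insert 4: appended to row 1. P = [[1, 4]], Q = [[1, 2]].
Insert 2: 2 bumps 4 from row 1; 4 starts row 2. P = [[1, 2], [4]], Q = [[1, 2], [3]].
Insert 3: appended to row 1. P = [[1, 2, 3], [4]], Q = [[1, 2, 4], [3]].

So P = [[1, 2, 3], [4]], Q = [[1, 2, 4], [3]].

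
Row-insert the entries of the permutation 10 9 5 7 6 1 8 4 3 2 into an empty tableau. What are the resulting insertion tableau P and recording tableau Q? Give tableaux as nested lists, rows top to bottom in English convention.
Insert each entry of the permutation into P by Schensted row insertion, recording in Q the position of each new cell.

Insert 10: appended to row 1. P = [[10]], Q = [[1]].
Insert 9: 9 bumps 10 from row 1; 10 starts row 2. P = [[9], [10]], Q = [[1], [2]].
Insert 5: 5 bumps 9 from row 1; 9 bumps 10 from row 2; 10 starts row 3. P = [[5], [9], [10]], Q = [[1], [2], [3]].
Insert 7: appended to row 1. P = [[5, 7], [9], [10]], Q = [[1, 4], [2], [3]].
Insert 6: 6 bumps 7 from row 1; 7 bumps 9 from row 2; 9 bumps 10 from row 3; 10 starts row 4. P = [[5, 6], [7], [9], [10]], Q = [[1, 4], [2], [3], [5]].
Insert 1: 1 bumps 5 from row 1; 5 bumps 7 from row 2; 7 bumps 9 from row 3; 9 bumps 10 from row 4; 10 starts row 5. P = [[1, 6], [5], [7], [9], [10]], Q = [[1, 4], [2], [3], [5], [6]].
Insert 8: appended to row 1. P = [[1, 6, 8], [5], [7], [9], [10]], Q = [[1, 4, 7], [2], [3], [5], [6]].
Insert 4: 4 bumps 6 from row 1; 6 appends to row 2. P = [[1, 4, 8], [5, 6], [7], [9], [10]], Q = [[1, 4, 7], [2, 8], [3], [5], [6]].
Insert 3: 3 bumps 4 from row 1; 4 bumps 5 from row 2; 5 bumps 7 from row 3; 7 bumps 9 from row 4; 9 bumps 10 from row 5; 10 starts row 6. P = [[1, 3, 8], [4, 6], [5], [7], [9], [10]], Q = [[1, 4, 7], [2, 8], [3], [5], [6], [9]].
Insert 2: 2 bumps 3 from row 1; 3 bumps 4 from row 2; 4 bumps 5 from row 3; 5 bumps 7 from row 4; 7 bumps 9 from row 5; 9 bumps 10 from row 6; 10 starts row 7. P = [[1, 2, 8], [3, 6], [4], [5], [7], [9], [10]], Q = [[1, 4, 7], [2, 8], [3], [5], [6], [9], [10]].

So P = [[1, 2, 8], [3, 6], [4], [5], [7], [9], [10]], Q = [[1, 4, 7], [2, 8], [3], [5], [6], [9], [10]].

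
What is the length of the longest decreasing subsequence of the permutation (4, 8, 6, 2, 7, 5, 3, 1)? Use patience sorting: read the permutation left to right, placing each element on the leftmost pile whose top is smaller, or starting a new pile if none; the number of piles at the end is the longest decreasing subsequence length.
5

4: new pile. tops = [4]
8: onto pile 1 (replacing 4). tops = [8]
6: new pile. tops = [8, 6]
2: new pile. tops = [8, 6, 2]
7: onto pile 2 (replacing 6). tops = [8, 7, 2]
5: onto pile 3 (replacing 2). tops = [8, 7, 5]
3: new pile. tops = [8, 7, 5, 3]
1: new pile. tops = [8, 7, 5, 3, 1]

5 piles, so the longest decreasing subsequence has length 5.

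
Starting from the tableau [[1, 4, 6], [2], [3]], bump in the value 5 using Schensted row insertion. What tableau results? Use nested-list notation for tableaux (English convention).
[[1, 4, 5], [2, 6], [3]]

In row 1, 5 replaces 6 (the leftmost entry greater than 5); 6 is bumped to row 2. 6 is appended to row 2. The new tableau is [[1, 4, 5], [2, 6], [3]].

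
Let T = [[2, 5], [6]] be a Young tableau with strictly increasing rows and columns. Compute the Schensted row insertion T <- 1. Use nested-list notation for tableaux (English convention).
In row 1, 1 replaces 2 (the leftmost entry greater than 1); 2 is bumped to row 2. In row 2, 2 replaces 6 (the leftmost entry greater than 2); 6 is bumped to row 3. 6 starts a new row 3. The new tableau is [[1, 5], [2], [6]].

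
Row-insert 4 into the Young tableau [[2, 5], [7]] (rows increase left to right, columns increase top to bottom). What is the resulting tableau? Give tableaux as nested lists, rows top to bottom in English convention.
[[2, 4], [5], [7]]

In row 1, 4 replaces 5 (the leftmost entry greater than 4); 5 is bumped to row 2. In row 2, 5 replaces 7 (the leftmost entry greater than 5); 7 is bumped to row 3. 7 starts a new row 3. The new tableau is [[2, 4], [5], [7]].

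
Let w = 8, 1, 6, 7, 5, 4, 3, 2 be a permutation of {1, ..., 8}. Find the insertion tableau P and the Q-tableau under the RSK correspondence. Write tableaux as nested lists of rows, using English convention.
Insert each entry of the permutation into P by Schensted row insertion, recording in Q the position of each new cell.

Insert 8: appended to row 1. P = [[8]].
Insert 1: 1 bumps 8 from row 1; 8 starts row 2. P = [[1], [8]].
Insert 6: appended to row 1. P = [[1, 6], [8]].
Insert 7: appended to row 1. P = [[1, 6, 7], [8]].
Insert 5: 5 bumps 6 from row 1; 6 bumps 8 from row 2; 8 starts row 3. P = [[1, 5, 7], [6], [8]].
Insert 4: 4 bumps 5 from row 1; 5 bumps 6 from row 2; 6 bumps 8 from row 3; 8 starts row 4. P = [[1, 4, 7], [5], [6], [8]].
Insert 3: 3 bumps 4 from row 1; 4 bumps 5 from row 2; 5 bumps 6 from row 3; 6 bumps 8 from row 4; 8 starts row 5. P = [[1, 3, 7], [4], [5], [6], [8]].
Insert 2: 2 bumps 3 from row 1; 3 bumps 4 from row 2; 4 bumps 5 from row 3; 5 bumps 6 from row 4; 6 bumps 8 from row 5; 8 starts row 6. P = [[1, 2, 7], [3], [4], [5], [6], [8]].

So P = [[1, 2, 7], [3], [4], [5], [6], [8]], Q = [[1, 3, 4], [2], [5], [6], [7], [8]].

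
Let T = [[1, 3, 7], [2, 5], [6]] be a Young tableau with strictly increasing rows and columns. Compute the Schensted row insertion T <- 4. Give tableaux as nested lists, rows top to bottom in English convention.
[[1, 3, 4], [2, 5, 7], [6]]

In row 1, 4 replaces 7 (the leftmost entry greater than 4); 7 is bumped to row 2. 7 is appended to row 2. The new tableau is [[1, 3, 4], [2, 5, 7], [6]].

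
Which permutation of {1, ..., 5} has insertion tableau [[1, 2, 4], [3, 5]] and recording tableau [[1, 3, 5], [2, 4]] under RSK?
3 1 5 2 4

Reverse RSK: for i = n, n-1, ..., 1, locate i in Q, remove the corresponding corner cell from P, and reverse-bump its entry up through P; the value ejected from row 1 is w(i).

So w = 3 1 5 2 4.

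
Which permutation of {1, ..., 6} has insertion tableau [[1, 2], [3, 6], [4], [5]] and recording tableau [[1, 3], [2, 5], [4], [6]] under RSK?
5 4 6 1 3 2

Reverse the RSK construction: for i from n down to 1, find the cell of Q containing i, remove the entry at that cell from P, and reverse-bump it up through P; the value ejected from row 1 is w(i).

Step i=6: Q has 6 at row 4, column 1; remove 5 from row 4 of P and reverse-bump: 5 enters row 3 and ejects 4; 4 enters row 2 and ejects 3; 3 enters row 1 and ejects 2. So w(6) = 2. P is now [[1, 3], [4, 6], [5]].
Step i=5: Q has 5 at row 2, column 2; remove 6 from row 2 of P and reverse-bump: 6 enters row 1 and ejects 3. So w(5) = 3. P is now [[1, 6], [4], [5]].
Step i=4: Q has 4 at row 3, column 1; remove 5 from row 3 of P and reverse-bump: 5 enters row 2 and ejects 4; 4 enters row 1 and ejects 1. So w(4) = 1. P is now [[4, 6], [5]].
Step i=3: Q has 3 at row 1, column 2; remove that cell from P, ejecting 6. So w(3) = 6. P is now [[4], [5]].
Step i=2: Q has 2 at row 2, column 1; remove 5 from row 2 of P and reverse-bump: 5 enters row 1 and ejects 4. So w(2) = 4. P is now [[5]].
Step i=1: Q has 1 at row 1, column 1; remove that cell from P, ejecting 5. So w(1) = 5. P is now [].

So w = 5 4 6 1 3 2.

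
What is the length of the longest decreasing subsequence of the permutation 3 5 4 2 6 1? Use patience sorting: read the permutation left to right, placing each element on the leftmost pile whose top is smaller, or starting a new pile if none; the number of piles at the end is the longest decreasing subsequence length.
4

3: new pile. tops = [3]
5: onto pile 1 (replacing 3). tops = [5]
4: new pile. tops = [5, 4]
2: new pile. tops = [5, 4, 2]
6: onto pile 1 (replacing 5). tops = [6, 4, 2]
1: new pile. tops = [6, 4, 2, 1]

4 piles, so the longest decreasing subsequence has length 4.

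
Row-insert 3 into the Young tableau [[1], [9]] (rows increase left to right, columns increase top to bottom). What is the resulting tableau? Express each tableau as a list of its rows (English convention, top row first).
[[1, 3], [9]]

3 is larger than every entry of row 1, so it is appended to row 1. The new tableau is [[1, 3], [9]].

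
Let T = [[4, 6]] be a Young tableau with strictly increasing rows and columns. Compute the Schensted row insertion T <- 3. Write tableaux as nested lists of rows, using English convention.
[[3, 6], [4]]

In row 1, 3 replaces 4 (the leftmost entry greater than 3); 4 is bumped to row 2. 4 starts a new row 2. The new tableau is [[3, 6], [4]].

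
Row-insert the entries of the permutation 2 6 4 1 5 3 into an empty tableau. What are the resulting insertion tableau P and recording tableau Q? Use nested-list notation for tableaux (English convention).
P = [[1, 3, 5], [2, 4], [6]], Q = [[1, 2, 5], [3, 6], [4]]

Insert each entry of the permutation into P by Schensted row insertion, recording in Q the position of each new cell.

Insert 2: appended to row 1. P = [[2]].
Insert 6: appended to row 1. P = [[2, 6]].
Insert 4: 4 bumps 6 from row 1; 6 starts row 2. P = [[2, 4], [6]].
Insert 1: 1 bumps 2 from row 1; 2 bumps 6 from row 2; 6 starts row 3. P = [[1, 4], [2], [6]].
Insert 5: appended to row 1. P = [[1, 4, 5], [2], [6]].
Insert 3: 3 bumps 4 from row 1; 4 appends to row 2. P = [[1, 3, 5], [2, 4], [6]].

So P = [[1, 3, 5], [2, 4], [6]], Q = [[1, 2, 5], [3, 6], [4]].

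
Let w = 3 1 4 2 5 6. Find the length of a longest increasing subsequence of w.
4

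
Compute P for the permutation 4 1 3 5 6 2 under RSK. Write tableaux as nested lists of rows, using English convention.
P = [[1, 2, 5, 6], [3], [4]]

Insert 4: appended to row 1. P = [[4]].
Insert 1: 1 bumps 4 from row 1; 4 starts row 2. P = [[1], [4]].
Insert 3: appended to row 1. P = [[1, 3], [4]].
Insert 5: appended to row 1. P = [[1, 3, 5], [4]].
Insert 6: appended to row 1. P = [[1, 3, 5, 6], [4]].
Insert 2: 2 bumps 3 from row 1; 3 bumps 4 from row 2; 4 starts row 3. P = [[1, 2, 5, 6], [3], [4]].

So P = [[1, 2, 5, 6], [3], [4]].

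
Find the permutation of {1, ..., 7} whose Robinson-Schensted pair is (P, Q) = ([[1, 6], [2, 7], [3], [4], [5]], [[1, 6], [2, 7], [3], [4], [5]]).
Reverse the RSK construction: for i from n down to 1, find the cell of Q containing i, remove the entry at that cell from P, and reverse-bump it up through P; the value ejected from row 1 is w(i).

Step i=7: Q has 7 at row 2, column 2; remove 7 from row 2 of P and reverse-bump: 7 enters row 1 and ejects 6. So w(7) = 6. P is now [[1, 7], [2], [3], [4], [5]].
Step i=6: Q has 6 at row 1, column 2; remove that cell from P, ejecting 7. So w(6) = 7. P is now [[1], [2], [3], [4], [5]].
Step i=5: Q has 5 at row 5, column 1; remove 5 from row 5 of P and reverse-bump: 5 enters row 4 and ejects 4; 4 enters row 3 and ejects 3; 3 enters row 2 and ejects 2; 2 enters row 1 and ejects 1. So w(5) = 1. P is now [[2], [3], [4], [5]].
Step i=4: Q has 4 at row 4, column 1; remove 5 from row 4 of P and reverse-bump: 5 enters row 3 and ejects 4; 4 enters row 2 and ejects 3; 3 enters row 1 and ejects 2. So w(4) = 2. P is now [[3], [4], [5]].
Step i=3: Q has 3 at row 3, column 1; remove 5 from row 3 of P and reverse-bump: 5 enters row 2 and ejects 4; 4 enters row 1 and ejects 3. So w(3) = 3. P is now [[4], [5]].
Step i=2: Q has 2 at row 2, column 1; remove 5 from row 2 of P and reverse-bump: 5 enters row 1 and ejects 4. So w(2) = 4. P is now [[5]].
Step i=1: Q has 1 at row 1, column 1; remove that cell from P, ejecting 5. So w(1) = 5. P is now [].

So w = 5 4 3 2 1 7 6.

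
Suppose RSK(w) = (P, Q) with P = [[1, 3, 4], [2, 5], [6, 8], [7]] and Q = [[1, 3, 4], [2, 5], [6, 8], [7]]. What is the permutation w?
7 2 3 8 6 5 1 4

Reverse the RSK construction: for i from n down to 1, find the cell of Q containing i, remove the entry at that cell from P, and reverse-bump it up through P; the value ejected from row 1 is w(i).

Step i=8: Q has 8 at row 3, column 2; remove 8 from row 3 of P and reverse-bump: 8 enters row 2 and ejects 5; 5 enters row 1 and ejects 4. So w(8) = 4. P is now [[1, 3, 5], [2, 8], [6], [7]].
Step i=7: Q has 7 at row 4, column 1; remove 7 from row 4 of P and reverse-bump: 7 enters row 3 and ejects 6; 6 enters row 2 and ejects 2; 2 enters row 1 and ejects 1. So w(7) = 1. P is now [[2, 3, 5], [6, 8], [7]].
Step i=6: Q has 6 at row 3, column 1; remove 7 from row 3 of P and reverse-bump: 7 enters row 2 and ejects 6; 6 enters row 1 and ejects 5. So w(6) = 5. P is now [[2, 3, 6], [7, 8]].
Step i=5: Q has 5 at row 2, column 2; remove 8 from row 2 of P and reverse-bump: 8 enters row 1 and ejects 6. So w(5) = 6. P is now [[2, 3, 8], [7]].
Step i=4: Q has 4 at row 1, column 3; remove that cell from P, ejecting 8. So w(4) = 8. P is now [[2, 3], [7]].
Step i=3: Q has 3 at row 1, column 2; remove that cell from P, ejecting 3. So w(3) = 3. P is now [[2], [7]].
Step i=2: Q has 2 at row 2, column 1; remove 7 from row 2 of P and reverse-bump: 7 enters row 1 and ejects 2. So w(2) = 2. P is now [[7]].
Step i=1: Q has 1 at row 1, column 1; remove that cell from P, ejecting 7. So w(1) = 7. P is now [].

So w = 7 2 3 8 6 5 1 4.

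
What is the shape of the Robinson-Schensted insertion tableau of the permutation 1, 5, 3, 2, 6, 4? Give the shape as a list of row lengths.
[3, 2, 1]

Row-insert each entry into an empty tableau.

After inserting 1: P = [[1]].
After inserting 5: P = [[1, 5]].
After inserting 3: P = [[1, 3], [5]].
After inserting 2: P = [[1, 2], [3], [5]].
After inserting 6: P = [[1, 2, 6], [3], [5]].
After inserting 4: P = [[1, 2, 4], [3, 6], [5]].

The final insertion tableau P = [[1, 2, 4], [3, 6], [5]] has shape [3, 2, 1].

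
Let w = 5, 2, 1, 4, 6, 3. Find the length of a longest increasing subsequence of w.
3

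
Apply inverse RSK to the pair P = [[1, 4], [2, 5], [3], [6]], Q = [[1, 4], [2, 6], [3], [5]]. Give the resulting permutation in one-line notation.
6 3 2 5 1 4

Reverse the RSK construction: for i from n down to 1, find the cell of Q containing i, remove the entry at that cell from P, and reverse-bump it up through P; the value ejected from row 1 is w(i).

Step i=6: Q has 6 at row 2, column 2; remove 5 from row 2 of P and reverse-bump: 5 enters row 1 and ejects 4. So w(6) = 4. P is now [[1, 5], [2], [3], [6]].
Step i=5: Q has 5 at row 4, column 1; remove 6 from row 4 of P and reverse-bump: 6 enters row 3 and ejects 3; 3 enters row 2 and ejects 2; 2 enters row 1 and ejects 1. So w(5) = 1. P is now [[2, 5], [3], [6]].
Step i=4: Q has 4 at row 1, column 2; remove that cell from P, ejecting 5. So w(4) = 5. P is now [[2], [3], [6]].
Step i=3: Q has 3 at row 3, column 1; remove 6 from row 3 of P and reverse-bump: 6 enters row 2 and ejects 3; 3 enters row 1 and ejects 2. So w(3) = 2. P is now [[3], [6]].
Step i=2: Q has 2 at row 2, column 1; remove 6 from row 2 of P and reverse-bump: 6 enters row 1 and ejects 3. So w(2) = 3. P is now [[6]].
Step i=1: Q has 1 at row 1, column 1; remove that cell from P, ejecting 6. So w(1) = 6. P is now [].

So w = 6 3 2 5 1 4.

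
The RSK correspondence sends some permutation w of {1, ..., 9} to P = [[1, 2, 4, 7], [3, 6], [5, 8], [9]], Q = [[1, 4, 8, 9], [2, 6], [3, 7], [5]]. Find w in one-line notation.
Reverse the RSK construction: for i from n down to 1, find the cell of Q containing i, remove the entry at that cell from P, and reverse-bump it up through P; the value ejected from row 1 is w(i).

Step i=9: Q has 9 at row 1, column 4; remove that cell from P, ejecting 7. So w(9) = 7. P is now [[1, 2, 4], [3, 6], [5, 8], [9]].
Step i=8: Q has 8 at row 1, column 3; remove that cell from P, ejecting 4. So w(8) = 4. P is now [[1, 2], [3, 6], [5, 8], [9]].
Step i=7: Q has 7 at row 3, column 2; remove 8 from row 3 of P and reverse-bump: 8 enters row 2 and ejects 6; 6 enters row 1 and ejects 2. So w(7) = 2. P is now [[1, 6], [3, 8], [5], [9]].
Step i=6: Q has 6 at row 2, column 2; remove 8 from row 2 of P and reverse-bump: 8 enters row 1 and ejects 6. So w(6) = 6. P is now [[1, 8], [3], [5], [9]].
Step i=5: Q has 5 at row 4, column 1; remove 9 from row 4 of P and reverse-bump: 9 enters row 3 and ejects 5; 5 enters row 2 and ejects 3; 3 enters row 1 and ejects 1. So w(5) = 1. P is now [[3, 8], [5], [9]].
Step i=4: Q has 4 at row 1, column 2; remove that cell from P, ejecting 8. So w(4) = 8. P is now [[3], [5], [9]].
Step i=3: Q has 3 at row 3, column 1; remove 9 from row 3 of P and reverse-bump: 9 enters row 2 and ejects 5; 5 enters row 1 and ejects 3. So w(3) = 3. P is now [[5], [9]].
Step i=2: Q has 2 at row 2, column 1; remove 9 from row 2 of P and reverse-bump: 9 enters row 1 and ejects 5. So w(2) = 5. P is now [[9]].
Step i=1: Q has 1 at row 1, column 1; remove that cell from P, ejecting 9. So w(1) = 9. P is now [].

So w = 9 5 3 8 1 6 2 4 7.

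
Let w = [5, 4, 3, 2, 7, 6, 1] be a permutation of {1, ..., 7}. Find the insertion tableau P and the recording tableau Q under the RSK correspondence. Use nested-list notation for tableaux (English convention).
P = [[1, 6], [2, 7], [3], [4], [5]], Q = [[1, 5], [2, 6], [3], [4], [7]]

Insert each entry of the permutation into P by Schensted row insertion, recording in Q the position of each new cell.

Insert 5: appended to row 1. P = [[5]], Q = [[1]].
Insert 4: 4 bumps 5 from row 1; 5 starts row 2. P = [[4], [5]], Q = [[1], [2]].
Insert 3: 3 bumps 4 from row 1; 4 bumps 5 from row 2; 5 starts row 3. P = [[3], [4], [5]], Q = [[1], [2], [3]].
Insert 2: 2 bumps 3 from row 1; 3 bumps 4 from row 2; 4 bumps 5 from row 3; 5 starts row 4. P = [[2], [3], [4], [5]], Q = [[1], [2], [3], [4]].
Insert 7: appended to row 1. P = [[2, 7], [3], [4], [5]], Q = [[1, 5], [2], [3], [4]].
Insert 6: 6 bumps 7 from row 1; 7 appends to row 2. P = [[2, 6], [3, 7], [4], [5]], Q = [[1, 5], [2, 6], [3], [4]].
Insert 1: 1 bumps 2 from row 1; 2 bumps 3 from row 2; 3 bumps 4 from row 3; 4 bumps 5 from row 4; 5 starts row 5. P = [[1, 6], [2, 7], [3], [4], [5]], Q = [[1, 5], [2, 6], [3], [4], [7]].

So P = [[1, 6], [2, 7], [3], [4], [5]], Q = [[1, 5], [2, 6], [3], [4], [7]].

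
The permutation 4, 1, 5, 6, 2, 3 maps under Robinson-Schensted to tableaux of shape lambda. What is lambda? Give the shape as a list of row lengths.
[3, 3]

Row-insert each entry into an empty tableau.

After inserting 4: P = [[4]].
After inserting 1: P = [[1], [4]].
After inserting 5: P = [[1, 5], [4]].
After inserting 6: P = [[1, 5, 6], [4]].
After inserting 2: P = [[1, 2, 6], [4, 5]].
After inserting 3: P = [[1, 2, 3], [4, 5, 6]].

The final insertion tableau P = [[1, 2, 3], [4, 5, 6]] has shape [3, 3].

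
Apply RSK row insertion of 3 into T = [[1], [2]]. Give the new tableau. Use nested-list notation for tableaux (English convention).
3 is larger than every entry of row 1, so it is appended to row 1. The new tableau is [[1, 3], [2]].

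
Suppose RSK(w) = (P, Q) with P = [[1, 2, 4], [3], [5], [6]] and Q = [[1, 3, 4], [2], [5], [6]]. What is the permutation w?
6 1 3 5 4 2

Reverse RSK: for i = n, n-1, ..., 1, locate i in Q, remove the corresponding corner cell from P, and reverse-bump its entry up through P; the value ejected from row 1 is w(i).

So w = 6 1 3 5 4 2.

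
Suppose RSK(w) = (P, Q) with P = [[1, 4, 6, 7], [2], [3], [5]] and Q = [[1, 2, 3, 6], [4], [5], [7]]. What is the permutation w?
3 5 6 4 2 7 1

Reverse the RSK construction: for i from n down to 1, find the cell of Q containing i, remove the entry at that cell from P, and reverse-bump it up through P; the value ejected from row 1 is w(i).

Step i=7: Q has 7 at row 4, column 1; remove 5 from row 4 of P and reverse-bump: 5 enters row 3 and ejects 3; 3 enters row 2 and ejects 2; 2 enters row 1 and ejects 1. So w(7) = 1. P is now [[2, 4, 6, 7], [3], [5]].
Step i=6: Q has 6 at row 1, column 4; remove that cell from P, ejecting 7. So w(6) = 7. P is now [[2, 4, 6], [3], [5]].
Step i=5: Q has 5 at row 3, column 1; remove 5 from row 3 of P and reverse-bump: 5 enters row 2 and ejects 3; 3 enters row 1 and ejects 2. So w(5) = 2. P is now [[3, 4, 6], [5]].
Step i=4: Q has 4 at row 2, column 1; remove 5 from row 2 of P and reverse-bump: 5 enters row 1 and ejects 4. So w(4) = 4. P is now [[3, 5, 6]].
Step i=3: Q has 3 at row 1, column 3; remove that cell from P, ejecting 6. So w(3) = 6. P is now [[3, 5]].
Step i=2: Q has 2 at row 1, column 2; remove that cell from P, ejecting 5. So w(2) = 5. P is now [[3]].
Step i=1: Q has 1 at row 1, column 1; remove that cell from P, ejecting 3. So w(1) = 3. P is now [].

So w = 3 5 6 4 2 7 1.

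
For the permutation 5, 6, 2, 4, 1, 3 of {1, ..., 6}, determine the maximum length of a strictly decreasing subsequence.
3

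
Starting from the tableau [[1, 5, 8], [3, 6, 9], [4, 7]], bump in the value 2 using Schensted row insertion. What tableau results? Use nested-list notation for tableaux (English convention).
In row 1, 2 replaces 5 (the leftmost entry greater than 2); 5 is bumped to row 2. In row 2, 5 replaces 6 (the leftmost entry greater than 5); 6 is bumped to row 3. In row 3, 6 replaces 7 (the leftmost entry greater than 6); 7 is bumped to row 4. 7 starts a new row 4. The new tableau is [[1, 2, 8], [3, 5, 9], [4, 6], [7]].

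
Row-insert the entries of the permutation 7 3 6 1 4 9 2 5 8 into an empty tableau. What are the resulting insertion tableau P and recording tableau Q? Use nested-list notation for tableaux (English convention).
P = [[1, 2, 5, 8], [3, 4, 9], [6], [7]], Q = [[1, 3, 6, 9], [2, 5, 8], [4], [7]]

Insert each entry of the permutation into P by Schensted row insertion, recording in Q the position of each new cell.

After inserting 7: P = [[7]].
After inserting 3: P = [[3], [7]].
After inserting 6: P = [[3, 6], [7]].
After inserting 1: P = [[1, 6], [3], [7]].
After inserting 4: P = [[1, 4], [3, 6], [7]].
After inserting 9: P = [[1, 4, 9], [3, 6], [7]].
After inserting 2: P = [[1, 2, 9], [3, 4], [6], [7]].
After inserting 5: P = [[1, 2, 5], [3, 4, 9], [6], [7]].
After inserting 8: P = [[1, 2, 5, 8], [3, 4, 9], [6], [7]].

So P = [[1, 2, 5, 8], [3, 4, 9], [6], [7]], Q = [[1, 3, 6, 9], [2, 5, 8], [4], [7]].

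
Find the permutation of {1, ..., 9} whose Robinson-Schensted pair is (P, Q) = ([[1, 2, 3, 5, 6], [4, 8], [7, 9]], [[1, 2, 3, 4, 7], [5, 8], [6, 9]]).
1 2 4 7 5 3 9 8 6

Reverse the RSK construction: for i from n down to 1, find the cell of Q containing i, remove the entry at that cell from P, and reverse-bump it up through P; the value ejected from row 1 is w(i).

Step i=9: Q has 9 at row 3, column 2; remove 9 from row 3 of P and reverse-bump: 9 enters row 2 and ejects 8; 8 enters row 1 and ejects 6. So w(9) = 6. P is now [[1, 2, 3, 5, 8], [4, 9], [7]].
Step i=8: Q has 8 at row 2, column 2; remove 9 from row 2 of P and reverse-bump: 9 enters row 1 and ejects 8. So w(8) = 8. P is now [[1, 2, 3, 5, 9], [4], [7]].
Step i=7: Q has 7 at row 1, column 5; remove that cell from P, ejecting 9. So w(7) = 9. P is now [[1, 2, 3, 5], [4], [7]].
Step i=6: Q has 6 at row 3, column 1; remove 7 from row 3 of P and reverse-bump: 7 enters row 2 and ejects 4; 4 enters row 1 and ejects 3. So w(6) = 3. P is now [[1, 2, 4, 5], [7]].
Step i=5: Q has 5 at row 2, column 1; remove 7 from row 2 of P and reverse-bump: 7 enters row 1 and ejects 5. So w(5) = 5. P is now [[1, 2, 4, 7]].
Step i=4: Q has 4 at row 1, column 4; remove that cell from P, ejecting 7. So w(4) = 7. P is now [[1, 2, 4]].
Step i=3: Q has 3 at row 1, column 3; remove that cell from P, ejecting 4. So w(3) = 4. P is now [[1, 2]].
Step i=2: Q has 2 at row 1, column 2; remove that cell from P, ejecting 2. So w(2) = 2. P is now [[1]].
Step i=1: Q has 1 at row 1, column 1; remove that cell from P, ejecting 1. So w(1) = 1. P is now [].

So w = 1 2 4 7 5 3 9 8 6.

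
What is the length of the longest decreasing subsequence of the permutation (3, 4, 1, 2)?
2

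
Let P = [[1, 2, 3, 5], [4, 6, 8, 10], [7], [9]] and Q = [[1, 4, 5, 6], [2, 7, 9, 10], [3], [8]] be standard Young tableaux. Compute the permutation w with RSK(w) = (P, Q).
Reverse the RSK construction: for i from n down to 1, find the cell of Q containing i, remove the entry at that cell from P, and reverse-bump it up through P; the value ejected from row 1 is w(i).

Step i=10: Q has 10 at row 2, column 4; remove 10 from row 2 of P and reverse-bump: 10 enters row 1 and ejects 5. So w(10) = 5. P is now [[1, 2, 3, 10], [4, 6, 8], [7], [9]].
Step i=9: Q has 9 at row 2, column 3; remove 8 from row 2 of P and reverse-bump: 8 enters row 1 and ejects 3. So w(9) = 3. P is now [[1, 2, 8, 10], [4, 6], [7], [9]].
Step i=8: Q has 8 at row 4, column 1; remove 9 from row 4 of P and reverse-bump: 9 enters row 3 and ejects 7; 7 enters row 2 and ejects 6; 6 enters row 1 and ejects 2. So w(8) = 2. P is now [[1, 6, 8, 10], [4, 7], [9]].
Step i=7: Q has 7 at row 2, column 2; remove 7 from row 2 of P and reverse-bump: 7 enters row 1 and ejects 6. So w(7) = 6. P is now [[1, 7, 8, 10], [4], [9]].
Step i=6: Q has 6 at row 1, column 4; remove that cell from P, ejecting 10. So w(6) = 10. P is now [[1, 7, 8], [4], [9]].
Step i=5: Q has 5 at row 1, column 3; remove that cell from P, ejecting 8. So w(5) = 8. P is now [[1, 7], [4], [9]].
Step i=4: Q has 4 at row 1, column 2; remove that cell from P, ejecting 7. So w(4) = 7. P is now [[1], [4], [9]].
Step i=3: Q has 3 at row 3, column 1; remove 9 from row 3 of P and reverse-bump: 9 enters row 2 and ejects 4; 4 enters row 1 and ejects 1. So w(3) = 1. P is now [[4], [9]].
Step i=2: Q has 2 at row 2, column 1; remove 9 from row 2 of P and reverse-bump: 9 enters row 1 and ejects 4. So w(2) = 4. P is now [[9]].
Step i=1: Q has 1 at row 1, column 1; remove that cell from P, ejecting 9. So w(1) = 9. P is now [].

So w = 9 4 1 7 8 10 6 2 3 5.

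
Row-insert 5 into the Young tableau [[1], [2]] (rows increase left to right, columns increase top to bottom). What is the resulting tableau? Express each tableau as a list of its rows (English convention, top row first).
5 is larger than every entry of row 1, so it is appended to row 1. The new tableau is [[1, 5], [2]].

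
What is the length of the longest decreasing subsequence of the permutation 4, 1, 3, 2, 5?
3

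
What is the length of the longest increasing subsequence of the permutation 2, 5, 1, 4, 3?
2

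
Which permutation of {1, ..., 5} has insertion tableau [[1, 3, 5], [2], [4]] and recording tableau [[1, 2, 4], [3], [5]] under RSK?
2 4 3 5 1

Reverse the RSK construction: for i from n down to 1, find the cell of Q containing i, remove the entry at that cell from P, and reverse-bump it up through P; the value ejected from row 1 is w(i).

Step i=5: Q has 5 at row 3, column 1; remove 4 from row 3 of P and reverse-bump: 4 enters row 2 and ejects 2; 2 enters row 1 and ejects 1. So w(5) = 1. P is now [[2, 3, 5], [4]].
Step i=4: Q has 4 at row 1, column 3; remove that cell from P, ejecting 5. So w(4) = 5. P is now [[2, 3], [4]].
Step i=3: Q has 3 at row 2, column 1; remove 4 from row 2 of P and reverse-bump: 4 enters row 1 and ejects 3. So w(3) = 3. P is now [[2, 4]].
Step i=2: Q has 2 at row 1, column 2; remove that cell from P, ejecting 4. So w(2) = 4. P is now [[2]].
Step i=1: Q has 1 at row 1, column 1; remove that cell from P, ejecting 2. So w(1) = 2. P is now [].

So w = 2 4 3 5 1.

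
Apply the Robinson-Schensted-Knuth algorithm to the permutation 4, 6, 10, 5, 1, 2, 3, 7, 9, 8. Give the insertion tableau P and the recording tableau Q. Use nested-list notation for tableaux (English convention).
Insert each entry of the permutation into P by Schensted row insertion, recording in Q the position of each new cell.

Insert 4: appended to row 1. P = [[4]].
Insert 6: appended to row 1. P = [[4, 6]].
Insert 10: appended to row 1. P = [[4, 6, 10]].
Insert 5: 5 bumps 6 from row 1; 6 starts row 2. P = [[4, 5, 10], [6]].
Insert 1: 1 bumps 4 from row 1; 4 bumps 6 from row 2; 6 starts row 3. P = [[1, 5, 10], [4], [6]].
Insert 2: 2 bumps 5 from row 1; 5 appends to row 2. P = [[1, 2, 10], [4, 5], [6]].
Insert 3: 3 bumps 10 from row 1; 10 appends to row 2. P = [[1, 2, 3], [4, 5, 10], [6]].
Insert 7: appended to row 1. P = [[1, 2, 3, 7], [4, 5, 10], [6]].
Insert 9: appended to row 1. P = [[1, 2, 3, 7, 9], [4, 5, 10], [6]].
Insert 8: 8 bumps 9 from row 1; 9 bumps 10 from row 2; 10 appends to row 3. P = [[1, 2, 3, 7, 8], [4, 5, 9], [6, 10]].

So P = [[1, 2, 3, 7, 8], [4, 5, 9], [6, 10]], Q = [[1, 2, 3, 8, 9], [4, 6, 7], [5, 10]].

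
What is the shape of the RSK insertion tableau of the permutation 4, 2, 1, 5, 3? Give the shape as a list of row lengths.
Row-insert each entry into an empty tableau.

After inserting 4: P = [[4]].
After inserting 2: P = [[2], [4]].
After inserting 1: P = [[1], [2], [4]].
After inserting 5: P = [[1, 5], [2], [4]].
After inserting 3: P = [[1, 3], [2, 5], [4]].

The final insertion tableau P = [[1, 3], [2, 5], [4]] has shape [2, 2, 1].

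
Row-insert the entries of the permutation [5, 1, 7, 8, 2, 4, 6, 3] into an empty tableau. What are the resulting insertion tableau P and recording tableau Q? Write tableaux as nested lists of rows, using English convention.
P = [[1, 2, 3, 6], [4, 7, 8], [5]], Q = [[1, 3, 4, 7], [2, 5, 6], [8]]

Insert each entry of the permutation into P by Schensted row insertion, recording in Q the position of each new cell.

Insert 5: appended to row 1. P = [[5]].
Insert 1: 1 bumps 5 from row 1; 5 starts row 2. P = [[1], [5]].
Insert 7: appended to row 1. P = [[1, 7], [5]].
Insert 8: appended to row 1. P = [[1, 7, 8], [5]].
Insert 2: 2 bumps 7 from row 1; 7 appends to row 2. P = [[1, 2, 8], [5, 7]].
Insert 4: 4 bumps 8 from row 1; 8 appends to row 2. P = [[1, 2, 4], [5, 7, 8]].
Insert 6: appended to row 1. P = [[1, 2, 4, 6], [5, 7, 8]].
Insert 3: 3 bumps 4 from row 1; 4 bumps 5 from row 2; 5 starts row 3. P = [[1, 2, 3, 6], [4, 7, 8], [5]].

So P = [[1, 2, 3, 6], [4, 7, 8], [5]], Q = [[1, 3, 4, 7], [2, 5, 6], [8]].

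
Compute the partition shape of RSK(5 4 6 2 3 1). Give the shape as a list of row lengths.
[2, 2, 1, 1]

Row-insert each entry into an empty tableau.

After inserting 5: P = [[5]].
After inserting 4: P = [[4], [5]].
After inserting 6: P = [[4, 6], [5]].
After inserting 2: P = [[2, 6], [4], [5]].
After inserting 3: P = [[2, 3], [4, 6], [5]].
After inserting 1: P = [[1, 3], [2, 6], [4], [5]].

The final insertion tableau P = [[1, 3], [2, 6], [4], [5]] has shape [2, 2, 1, 1].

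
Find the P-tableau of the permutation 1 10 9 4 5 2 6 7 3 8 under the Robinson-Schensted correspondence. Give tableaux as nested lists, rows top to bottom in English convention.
Insert 1: appended to row 1. P = [[1]].
Insert 10: appended to row 1. P = [[1, 10]].
Insert 9: 9 bumps 10 from row 1; 10 starts row 2. P = [[1, 9], [10]].
Insert 4: 4 bumps 9 from row 1; 9 bumps 10 from row 2; 10 starts row 3. P = [[1, 4], [9], [10]].
Insert 5: appended to row 1. P = [[1, 4, 5], [9], [10]].
Insert 2: 2 bumps 4 from row 1; 4 bumps 9 from row 2; 9 bumps 10 from row 3; 10 starts row 4. P = [[1, 2, 5], [4], [9], [10]].
Insert 6: appended to row 1. P = [[1, 2, 5, 6], [4], [9], [10]].
Insert 7: appended to row 1. P = [[1, 2, 5, 6, 7], [4], [9], [10]].
Insert 3: 3 bumps 5 from row 1; 5 appends to row 2. P = [[1, 2, 3, 6, 7], [4, 5], [9], [10]].
Insert 8: appended to row 1. P = [[1, 2, 3, 6, 7, 8], [4, 5], [9], [10]].

So P = [[1, 2, 3, 6, 7, 8], [4, 5], [9], [10]].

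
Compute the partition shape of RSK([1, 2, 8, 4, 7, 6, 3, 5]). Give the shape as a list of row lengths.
[4, 2, 1, 1]

Row-insert each entry into an empty tableau.

After inserting 1: P = [[1]].
After inserting 2: P = [[1, 2]].
After inserting 8: P = [[1, 2, 8]].
After inserting 4: P = [[1, 2, 4], [8]].
After inserting 7: P = [[1, 2, 4, 7], [8]].
After inserting 6: P = [[1, 2, 4, 6], [7], [8]].
After inserting 3: P = [[1, 2, 3, 6], [4], [7], [8]].
After inserting 5: P = [[1, 2, 3, 5], [4, 6], [7], [8]].

The final insertion tableau P = [[1, 2, 3, 5], [4, 6], [7], [8]] has shape [4, 2, 1, 1].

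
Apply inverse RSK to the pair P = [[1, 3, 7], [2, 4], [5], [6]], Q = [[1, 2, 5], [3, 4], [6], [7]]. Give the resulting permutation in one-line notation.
2 6 1 5 7 4 3

Reverse RSK: for i = n, n-1, ..., 1, locate i in Q, remove the corresponding corner cell from P, and reverse-bump its entry up through P; the value ejected from row 1 is w(i).

So w = 2 6 1 5 7 4 3.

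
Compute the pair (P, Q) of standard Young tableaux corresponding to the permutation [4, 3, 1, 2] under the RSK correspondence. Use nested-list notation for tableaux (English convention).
P = [[1, 2], [3], [4]], Q = [[1, 4], [2], [3]]

Insert each entry of the permutation into P by Schensted row insertion, recording in Q the position of each new cell.

After inserting 4: P = [[4]].
After inserting 3: P = [[3], [4]].
After inserting 1: P = [[1], [3], [4]].
After inserting 2: P = [[1, 2], [3], [4]].

So P = [[1, 2], [3], [4]], Q = [[1, 4], [2], [3]].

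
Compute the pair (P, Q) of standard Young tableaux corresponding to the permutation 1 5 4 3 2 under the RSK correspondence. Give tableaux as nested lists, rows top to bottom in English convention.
P = [[1, 2], [3], [4], [5]], Q = [[1, 2], [3], [4], [5]]

Insert each entry of the permutation into P by Schensted row insertion, recording in Q the position of each new cell.

Insert 1: appended to row 1. P = [[1]], Q = [[1]].
Insert 5: appended to row 1. P = [[1, 5]], Q = [[1, 2]].
Insert 4: 4 bumps 5 from row 1; 5 starts row 2. P = [[1, 4], [5]], Q = [[1, 2], [3]].
Insert 3: 3 bumps 4 from row 1; 4 bumps 5 from row 2; 5 starts row 3. P = [[1, 3], [4], [5]], Q = [[1, 2], [3], [4]].
Insert 2: 2 bumps 3 from row 1; 3 bumps 4 from row 2; 4 bumps 5 from row 3; 5 starts row 4. P = [[1, 2], [3], [4], [5]], Q = [[1, 2], [3], [4], [5]].

So P = [[1, 2], [3], [4], [5]], Q = [[1, 2], [3], [4], [5]].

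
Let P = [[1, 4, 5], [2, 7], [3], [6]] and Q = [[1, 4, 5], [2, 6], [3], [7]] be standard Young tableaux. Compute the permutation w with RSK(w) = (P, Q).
Reverse the RSK construction: for i from n down to 1, find the cell of Q containing i, remove the entry at that cell from P, and reverse-bump it up through P; the value ejected from row 1 is w(i).

Step i=7: Q has 7 at row 4, column 1; remove 6 from row 4 of P and reverse-bump: 6 enters row 3 and ejects 3; 3 enters row 2 and ejects 2; 2 enters row 1 and ejects 1. So w(7) = 1. P is now [[2, 4, 5], [3, 7], [6]].
Step i=6: Q has 6 at row 2, column 2; remove 7 from row 2 of P and reverse-bump: 7 enters row 1 and ejects 5. So w(6) = 5. P is now [[2, 4, 7], [3], [6]].
Step i=5: Q has 5 at row 1, column 3; remove that cell from P, ejecting 7. So w(5) = 7. P is now [[2, 4], [3], [6]].
Step i=4: Q has 4 at row 1, column 2; remove that cell from P, ejecting 4. So w(4) = 4. P is now [[2], [3], [6]].
Step i=3: Q has 3 at row 3, column 1; remove 6 from row 3 of P and reverse-bump: 6 enters row 2 and ejects 3; 3 enters row 1 and ejects 2. So w(3) = 2. P is now [[3], [6]].
Step i=2: Q has 2 at row 2, column 1; remove 6 from row 2 of P and reverse-bump: 6 enters row 1 and ejects 3. So w(2) = 3. P is now [[6]].
Step i=1: Q has 1 at row 1, column 1; remove that cell from P, ejecting 6. So w(1) = 6. P is now [].

So w = 6 3 2 4 7 5 1.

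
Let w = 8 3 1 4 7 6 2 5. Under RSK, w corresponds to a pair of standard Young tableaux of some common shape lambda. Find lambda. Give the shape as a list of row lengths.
Row-insert each entry into an empty tableau.

After inserting 8: P = [[8]].
After inserting 3: P = [[3], [8]].
After inserting 1: P = [[1], [3], [8]].
After inserting 4: P = [[1, 4], [3], [8]].
After inserting 7: P = [[1, 4, 7], [3], [8]].
After inserting 6: P = [[1, 4, 6], [3, 7], [8]].
After inserting 2: P = [[1, 2, 6], [3, 4], [7], [8]].
After inserting 5: P = [[1, 2, 5], [3, 4, 6], [7], [8]].

The final insertion tableau P = [[1, 2, 5], [3, 4, 6], [7], [8]] has shape [3, 3, 1, 1].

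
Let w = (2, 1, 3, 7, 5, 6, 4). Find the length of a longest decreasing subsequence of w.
3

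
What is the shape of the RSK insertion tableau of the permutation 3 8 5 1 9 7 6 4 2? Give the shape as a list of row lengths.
[3, 2, 2, 1, 1]

RSK row insertion gives P = [[1, 2, 6], [3, 4], [5, 9], [7], [8]], which has shape [3, 2, 2, 1, 1].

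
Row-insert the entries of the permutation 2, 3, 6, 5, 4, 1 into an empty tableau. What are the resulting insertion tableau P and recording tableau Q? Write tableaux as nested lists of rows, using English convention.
Insert each entry of the permutation into P by Schensted row insertion, recording in Q the position of each new cell.

Insert 2: appended to row 1. P = [[2]], Q = [[1]].
Insert 3: appended to row 1. P = [[2, 3]], Q = [[1, 2]].
Insert 6: appended to row 1. P = [[2, 3, 6]], Q = [[1, 2, 3]].
Insert 5: 5 bumps 6 from row 1; 6 starts row 2. P = [[2, 3, 5], [6]], Q = [[1, 2, 3], [4]].
Insert 4: 4 bumps 5 from row 1; 5 bumps 6 from row 2; 6 starts row 3. P = [[2, 3, 4], [5], [6]], Q = [[1, 2, 3], [4], [5]].
Insert 1: 1 bumps 2 from row 1; 2 bumps 5 from row 2; 5 bumps 6 from row 3; 6 starts row 4. P = [[1, 3, 4], [2], [5], [6]], Q = [[1, 2, 3], [4], [5], [6]].

So P = [[1, 3, 4], [2], [5], [6]], Q = [[1, 2, 3], [4], [5], [6]].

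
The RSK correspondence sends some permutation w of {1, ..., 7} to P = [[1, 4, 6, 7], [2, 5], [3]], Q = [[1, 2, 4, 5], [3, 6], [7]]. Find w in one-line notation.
3 5 2 6 7 4 1

Reverse the RSK construction: for i from n down to 1, find the cell of Q containing i, remove the entry at that cell from P, and reverse-bump it up through P; the value ejected from row 1 is w(i).

Step i=7: Q has 7 at row 3, column 1; remove 3 from row 3 of P and reverse-bump: 3 enters row 2 and ejects 2; 2 enters row 1 and ejects 1. So w(7) = 1. P is now [[2, 4, 6, 7], [3, 5]].
Step i=6: Q has 6 at row 2, column 2; remove 5 from row 2 of P and reverse-bump: 5 enters row 1 and ejects 4. So w(6) = 4. P is now [[2, 5, 6, 7], [3]].
Step i=5: Q has 5 at row 1, column 4; remove that cell from P, ejecting 7. So w(5) = 7. P is now [[2, 5, 6], [3]].
Step i=4: Q has 4 at row 1, column 3; remove that cell from P, ejecting 6. So w(4) = 6. P is now [[2, 5], [3]].
Step i=3: Q has 3 at row 2, column 1; remove 3 from row 2 of P and reverse-bump: 3 enters row 1 and ejects 2. So w(3) = 2. P is now [[3, 5]].
Step i=2: Q has 2 at row 1, column 2; remove that cell from P, ejecting 5. So w(2) = 5. P is now [[3]].
Step i=1: Q has 1 at row 1, column 1; remove that cell from P, ejecting 3. So w(1) = 3. P is now [].

So w = 3 5 2 6 7 4 1.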